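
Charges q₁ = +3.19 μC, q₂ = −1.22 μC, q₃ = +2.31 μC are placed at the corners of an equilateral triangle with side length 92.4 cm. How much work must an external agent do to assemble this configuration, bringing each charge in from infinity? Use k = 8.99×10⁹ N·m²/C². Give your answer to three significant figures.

The work to assemble the configuration equals its total potential energy, U = Σ kqᵢqⱼ/rᵢⱼ over all pairs.
All three pair separations equal the side length, 0.924 m.
U = (-0.0379) + (0.0717) + (-0.0274) = 6.41×10⁻³ J.

6.41×10⁻³ J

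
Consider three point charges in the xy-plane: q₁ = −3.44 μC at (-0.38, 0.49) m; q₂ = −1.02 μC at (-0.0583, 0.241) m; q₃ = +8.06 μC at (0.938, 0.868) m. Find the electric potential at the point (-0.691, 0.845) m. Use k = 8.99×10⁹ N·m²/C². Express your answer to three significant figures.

-3.15×10⁴ V

Electric potential is a scalar, so the contributions from each charge add algebraically: V = Σ kqᵢ/rᵢ.
Distances from the field point to each charge: r₁ = 0.472 m, r₂ = 0.875 m, r₃ = 1.63 m.
V = k[(-3.44×10⁻⁶)/(0.472) + (-1.02×10⁻⁶)/(0.875) + (8.06×10⁻⁶)/(1.63)] = -3.15×10⁴ V.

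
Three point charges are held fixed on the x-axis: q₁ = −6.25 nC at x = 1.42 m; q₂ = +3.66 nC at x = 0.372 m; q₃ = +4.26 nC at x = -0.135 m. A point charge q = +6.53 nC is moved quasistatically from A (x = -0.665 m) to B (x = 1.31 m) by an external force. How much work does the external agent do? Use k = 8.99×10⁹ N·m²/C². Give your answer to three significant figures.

For quasistatic motion the external work equals the change in potential energy: W_ext = qΔV = q(V_B − V_A).
At A: distances to the source charges are 2.08 m, 1.04 m, 0.530 m; V_A = Σ kqᵢ/rᵢ = 77.0 V.
At B: distances to the source charges are 0.110 m, 0.938 m, 1.45 m; V_B = Σ kqᵢ/rᵢ = -449 V.
ΔV = V_B − V_A = -526 V.
W_ext = qΔV = (6.53×10⁻⁹ C)(-526 V) = -3.44×10⁻⁶ J.

-3.44×10⁻⁶ J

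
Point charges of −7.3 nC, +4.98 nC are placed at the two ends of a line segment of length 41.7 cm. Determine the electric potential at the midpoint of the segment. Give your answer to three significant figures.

-100 V

The total potential is the scalar sum of each charge's contribution, V = Σ kqᵢ/rᵢ.
Each charge is 0.209 m from the midpoint.
V = k[(-7.30×10⁻⁹)/(0.209) + (4.98×10⁻⁹)/(0.209)] = -100 V.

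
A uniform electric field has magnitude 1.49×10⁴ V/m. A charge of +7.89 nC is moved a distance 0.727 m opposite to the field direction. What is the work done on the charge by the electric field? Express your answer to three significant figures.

The potential change for a displacement 0.727 m opposite to the field direction is ΔV = +Ed = 1.08×10⁴ V.
W_field = −qΔV = -8.55×10⁻⁵ J.

-8.55×10⁻⁵ J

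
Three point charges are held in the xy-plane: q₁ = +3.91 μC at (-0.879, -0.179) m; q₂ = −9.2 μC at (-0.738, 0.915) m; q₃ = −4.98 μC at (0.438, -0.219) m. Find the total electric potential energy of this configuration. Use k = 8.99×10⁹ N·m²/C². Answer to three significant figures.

The assembly work is the sum of pairwise potential energies, U = Σ_{i<j} kqᵢqⱼ/rᵢⱼ.
Pair separations: r₁₂ = 1.10 m, r₁₃ = 1.32 m, r₂₃ = 1.63 m.
U = (-0.293) + (-0.133) + (0.252) = -0.174 J.

-0.174 J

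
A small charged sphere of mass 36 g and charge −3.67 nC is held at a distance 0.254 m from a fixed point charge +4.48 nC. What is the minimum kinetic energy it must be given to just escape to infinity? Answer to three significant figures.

To just escape, total mechanical energy must reach zero at infinity: ½mv²_min + U = 0, so ½mv²_min = −U = |kQq|/r.
|U| = |kQq|/r = (8.99×10⁹ N·m²/C²)(4.48×10⁻⁹)(3.67×10⁻⁹)/(0.254) = 5.82×10⁻⁷ J.

5.82×10⁻⁷ J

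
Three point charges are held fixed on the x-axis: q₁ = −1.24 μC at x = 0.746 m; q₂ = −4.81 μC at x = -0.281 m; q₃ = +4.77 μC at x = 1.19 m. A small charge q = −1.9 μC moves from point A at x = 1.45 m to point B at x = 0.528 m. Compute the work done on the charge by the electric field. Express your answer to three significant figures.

-0.311 J

The work done by the electric force is W_field = −ΔU = −q(V_B − V_A) = q(V_A − V_B).
At A: distances to the source charges are 0.704 m, 1.73 m, 0.260 m; V_A = Σ kqᵢ/rᵢ = 1.24×10⁵ V.
At B: distances to the source charges are 0.218 m, 0.809 m, 0.662 m; V_B = Σ kqᵢ/rᵢ = -3.98×10⁴ V.
ΔV = V_B − V_A = -1.64×10⁵ V.
W_field = −qΔV = −(-1.90×10⁻⁶ C)(-1.64×10⁵ V) = -0.311 J.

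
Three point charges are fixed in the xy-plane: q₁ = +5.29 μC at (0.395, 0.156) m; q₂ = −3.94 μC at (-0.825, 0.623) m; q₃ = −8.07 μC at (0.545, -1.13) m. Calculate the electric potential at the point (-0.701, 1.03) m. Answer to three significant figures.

The total potential is the scalar sum of each charge's contribution, V = Σ kqᵢ/rᵢ.
Distances from the field point to each charge: r₁ = 1.40 m, r₂ = 0.425 m, r₃ = 2.49 m.
V = k[(5.29×10⁻⁶)/(1.40) + (-3.94×10⁻⁶)/(0.425) + (-8.07×10⁻⁶)/(2.49)] = -7.84×10⁴ V.

-7.84×10⁴ V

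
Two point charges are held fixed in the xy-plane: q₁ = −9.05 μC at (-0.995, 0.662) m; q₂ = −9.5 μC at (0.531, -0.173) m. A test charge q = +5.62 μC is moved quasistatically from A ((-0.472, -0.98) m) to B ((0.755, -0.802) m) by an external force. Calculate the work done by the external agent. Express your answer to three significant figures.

-0.281 J

For quasistatic motion the external work equals the change in potential energy: W_ext = qΔV = q(V_B − V_A).
At A: distances to the source charges are 1.72 m, 1.29 m; V_A = Σ kqᵢ/rᵢ = -1.14×10⁵ V.
At B: distances to the source charges are 2.28 m, 0.668 m; V_B = Σ kqᵢ/rᵢ = -1.64×10⁵ V.
ΔV = V_B − V_A = -5.00×10⁴ V.
W_ext = qΔV = (5.62×10⁻⁶ C)(-5.00×10⁴ V) = -0.281 J.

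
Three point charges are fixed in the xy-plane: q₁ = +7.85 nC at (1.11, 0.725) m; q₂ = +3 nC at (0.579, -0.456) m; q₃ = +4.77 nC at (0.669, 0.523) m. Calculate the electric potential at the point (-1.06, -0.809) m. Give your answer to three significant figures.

The total potential is the scalar sum of each charge's contribution, V = Σ kqᵢ/rᵢ.
Distances from the field point to each charge: r₁ = 2.66 m, r₂ = 1.68 m, r₃ = 2.18 m.
V = k[(7.85×10⁻⁹)/(2.66) + (3.00×10⁻⁹)/(1.68) + (4.77×10⁻⁹)/(2.18)] = 62.3 V.

62.3 V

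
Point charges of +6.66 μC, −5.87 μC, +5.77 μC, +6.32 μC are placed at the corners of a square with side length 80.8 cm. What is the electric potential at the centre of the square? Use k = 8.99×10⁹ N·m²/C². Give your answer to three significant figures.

2.03×10⁵ V

The total potential is the scalar sum of each charge's contribution, V = Σ kqᵢ/rᵢ.
The distance from each corner to the centre is a√2/2 = 0.571 m.
V = k[(6.66×10⁻⁶)/(0.571) + (-5.87×10⁻⁶)/(0.571) + (5.77×10⁻⁶)/(0.571) + (6.32×10⁻⁶)/(0.571)] = 2.03×10⁵ V.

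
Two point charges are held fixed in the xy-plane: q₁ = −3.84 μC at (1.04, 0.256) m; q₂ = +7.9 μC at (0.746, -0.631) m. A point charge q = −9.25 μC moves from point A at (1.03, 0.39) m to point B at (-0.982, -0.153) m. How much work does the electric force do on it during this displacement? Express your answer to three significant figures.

The work done by the electric force is W_field = −ΔU = −q(V_B − V_A) = q(V_A − V_B).
At A: distances to the source charges are 0.134 m, 1.06 m; V_A = Σ kqᵢ/rᵢ = -1.90×10⁵ V.
At B: distances to the source charges are 2.06 m, 1.79 m; V_B = Σ kqᵢ/rᵢ = 2.29×10⁴ V.
ΔV = V_B − V_A = 2.13×10⁵ V.
W_field = −qΔV = −(-9.25×10⁻⁶ C)(2.13×10⁵ V) = 1.97 J.

1.97 J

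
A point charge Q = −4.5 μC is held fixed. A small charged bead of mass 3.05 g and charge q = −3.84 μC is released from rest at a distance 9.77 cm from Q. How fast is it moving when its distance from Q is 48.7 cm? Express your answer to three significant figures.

28.9 m/s

Only the electrostatic force acts, so mechanical energy is conserved: ½mv² = U₁ − U₂ = kQq(1/r₁ − 1/r₂).
U₁ − U₂ = (8.99×10⁹ N·m²/C²)(-4.50×10⁻⁶ C)(-3.84×10⁻⁶ C)(1/0.0977 − 1/0.487) = 1.27 J.
v = √(2·1.27/3.05×10⁻³) = 28.9 m/s.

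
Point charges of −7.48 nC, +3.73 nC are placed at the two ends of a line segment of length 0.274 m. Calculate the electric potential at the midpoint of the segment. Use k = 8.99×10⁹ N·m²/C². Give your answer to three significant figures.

-246 V

Electric potential is a scalar, so the contributions from each charge add algebraically: V = Σ kqᵢ/rᵢ.
Each charge is 0.137 m from the midpoint.
V = k[(-7.48×10⁻⁹)/(0.137) + (3.73×10⁻⁹)/(0.137)] = -246 V.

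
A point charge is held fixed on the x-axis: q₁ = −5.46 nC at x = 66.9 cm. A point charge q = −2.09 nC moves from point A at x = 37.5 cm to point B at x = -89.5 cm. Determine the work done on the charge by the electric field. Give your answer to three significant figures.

2.83×10⁻⁷ J

The work done by the electric force is W_field = −ΔU = −q(V_B − V_A) = q(V_A − V_B).
At A: distance to the source charge is 0.294 m; V_A = kq₁/r = -167 V.
At B: distance to the source charge is 1.56 m; V_B = kq₁/r = -31.4 V.
ΔV = V_B − V_A = 136 V.
W_field = −qΔV = −(-2.09×10⁻⁹ C)(136 V) = 2.83×10⁻⁷ J.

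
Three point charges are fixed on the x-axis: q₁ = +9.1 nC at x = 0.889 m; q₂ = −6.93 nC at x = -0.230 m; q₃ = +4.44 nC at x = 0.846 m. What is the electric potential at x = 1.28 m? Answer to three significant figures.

The total potential is the scalar sum of each charge's contribution, V = Σ kqᵢ/rᵢ.
Distances from the field point to each charge: r₁ = 0.391 m, r₂ = 1.51 m, r₃ = 0.434 m.
V = k[(9.10×10⁻⁹)/(0.391) + (-6.93×10⁻⁹)/(1.51) + (4.44×10⁻⁹)/(0.434)] = 260 V.

260 V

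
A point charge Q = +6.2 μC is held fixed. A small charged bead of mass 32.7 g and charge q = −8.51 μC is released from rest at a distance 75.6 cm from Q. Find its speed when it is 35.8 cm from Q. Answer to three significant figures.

Only the electrostatic force acts, so mechanical energy is conserved: ½mv² = U₁ − U₂ = kQq(1/r₁ − 1/r₂).
U₁ − U₂ = (8.99×10⁹ N·m²/C²)(6.20×10⁻⁶ C)(-8.51×10⁻⁶ C)(1/0.756 − 1/0.358) = 0.698 J.
v = √(2·0.698/0.0327) = 6.53 m/s.

6.53 m/s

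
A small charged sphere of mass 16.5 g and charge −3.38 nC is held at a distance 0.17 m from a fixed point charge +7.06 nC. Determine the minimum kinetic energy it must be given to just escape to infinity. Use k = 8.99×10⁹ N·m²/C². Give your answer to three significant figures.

1.26×10⁻⁶ J

To just escape, total mechanical energy must reach zero at infinity: ½mv²_min + U = 0, so ½mv²_min = −U = |kQq|/r.
|U| = |kQq|/r = (8.99×10⁹ N·m²/C²)(7.06×10⁻⁹)(3.38×10⁻⁹)/(0.170) = 1.26×10⁻⁶ J.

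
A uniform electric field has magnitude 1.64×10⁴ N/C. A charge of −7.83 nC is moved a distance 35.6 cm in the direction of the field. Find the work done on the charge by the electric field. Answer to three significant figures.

-4.57×10⁻⁵ J

The potential change for a displacement 35.6 cm in the direction of the field is ΔV = −Ed = -5840 V.
W_field = −qΔV = -4.57×10⁻⁵ J.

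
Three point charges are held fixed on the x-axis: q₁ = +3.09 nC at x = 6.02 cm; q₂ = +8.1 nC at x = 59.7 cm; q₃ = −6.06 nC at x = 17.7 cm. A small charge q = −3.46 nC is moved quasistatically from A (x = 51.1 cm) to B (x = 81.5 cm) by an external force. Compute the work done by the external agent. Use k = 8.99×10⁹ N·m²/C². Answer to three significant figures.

For quasistatic motion the external work equals the change in potential energy: W_ext = qΔV = q(V_B − V_A).
At A: distances to the source charges are 0.451 m, 0.0860 m, 0.334 m; V_A = Σ kqᵢ/rᵢ = 745 V.
At B: distances to the source charges are 0.755 m, 0.218 m, 0.638 m; V_B = Σ kqᵢ/rᵢ = 285 V.
ΔV = V_B − V_A = -460 V.
W_ext = qΔV = (-3.46×10⁻⁹ C)(-460 V) = 1.59×10⁻⁶ J.

1.59×10⁻⁶ J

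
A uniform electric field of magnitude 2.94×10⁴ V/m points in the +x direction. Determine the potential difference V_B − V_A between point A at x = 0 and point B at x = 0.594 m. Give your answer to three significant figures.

-1.75×10⁴ V

In a uniform field, potential decreases in the direction of E: V_B − V_A = −E·Δx.
V_B − V_A = −(2.94×10⁴ V/m)(0.594 m) = -1.75×10⁴ V.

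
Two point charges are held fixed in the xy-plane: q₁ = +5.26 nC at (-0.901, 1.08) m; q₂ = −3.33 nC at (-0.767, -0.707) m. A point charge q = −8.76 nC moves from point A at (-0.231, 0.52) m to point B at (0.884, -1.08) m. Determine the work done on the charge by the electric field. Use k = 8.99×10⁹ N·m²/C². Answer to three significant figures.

-2.86×10⁻⁷ J

The work done by the electric force is W_field = −ΔU = −q(V_B − V_A) = q(V_A − V_B).
At A: distances to the source charges are 0.873 m, 1.34 m; V_A = Σ kqᵢ/rᵢ = 31.8 V.
At B: distances to the source charges are 2.80 m, 1.69 m; V_B = Σ kqᵢ/rᵢ = -0.811 V.
ΔV = V_B − V_A = -32.6 V.
W_field = −qΔV = −(-8.76×10⁻⁹ C)(-32.6 V) = -2.86×10⁻⁷ J.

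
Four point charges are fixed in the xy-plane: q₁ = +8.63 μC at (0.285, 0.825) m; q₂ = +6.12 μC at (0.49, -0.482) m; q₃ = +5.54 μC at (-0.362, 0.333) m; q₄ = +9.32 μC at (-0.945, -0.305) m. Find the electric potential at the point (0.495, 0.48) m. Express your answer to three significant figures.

3.58×10⁵ V

Electric potential is a scalar, so the contributions from each charge add algebraically: V = Σ kqᵢ/rᵢ.
Distances from the field point to each charge: r₁ = 0.404 m, r₂ = 0.962 m, r₃ = 0.870 m, r₄ = 1.64 m.
V = k[(8.63×10⁻⁶)/(0.404) + (6.12×10⁻⁶)/(0.962) + (5.54×10⁻⁶)/(0.870) + (9.32×10⁻⁶)/(1.64)] = 3.58×10⁵ V.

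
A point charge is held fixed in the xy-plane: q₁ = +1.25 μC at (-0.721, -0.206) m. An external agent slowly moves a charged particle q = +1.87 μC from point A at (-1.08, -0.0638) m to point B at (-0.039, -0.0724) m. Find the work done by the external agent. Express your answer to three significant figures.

For quasistatic motion the external work equals the change in potential energy: W_ext = qΔV = q(V_B − V_A).
At A: distance to the source charge is 0.386 m; V_A = kq₁/r = 2.91×10⁴ V.
At B: distance to the source charge is 0.695 m; V_B = kq₁/r = 1.62×10⁴ V.
ΔV = V_B − V_A = -1.29×10⁴ V.
W_ext = qΔV = (1.87×10⁻⁶ C)(-1.29×10⁴ V) = -0.0242 J.

-0.0242 J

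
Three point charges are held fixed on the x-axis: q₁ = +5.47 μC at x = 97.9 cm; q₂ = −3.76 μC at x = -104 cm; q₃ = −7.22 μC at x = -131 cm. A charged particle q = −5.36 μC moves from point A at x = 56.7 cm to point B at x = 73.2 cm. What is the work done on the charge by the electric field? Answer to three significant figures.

The work done by the electric force is W_field = −ΔU = −q(V_B − V_A) = q(V_A − V_B).
At A: distances to the source charges are 0.412 m, 1.61 m, 1.88 m; V_A = Σ kqᵢ/rᵢ = 6.37×10⁴ V.
At B: distances to the source charges are 0.247 m, 1.77 m, 2.04 m; V_B = Σ kqᵢ/rᵢ = 1.48×10⁵ V.
ΔV = V_B − V_A = 8.45×10⁴ V.
W_field = −qΔV = −(-5.36×10⁻⁶ C)(8.45×10⁴ V) = 0.453 J.

0.453 J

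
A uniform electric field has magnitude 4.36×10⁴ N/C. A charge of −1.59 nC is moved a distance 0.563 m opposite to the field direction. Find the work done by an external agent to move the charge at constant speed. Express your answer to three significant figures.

-3.90×10⁻⁵ J

The potential change for a displacement 0.563 m opposite to the field direction is ΔV = +Ed = 2.45×10⁴ V.
W_ext = qΔV = -3.90×10⁻⁵ J.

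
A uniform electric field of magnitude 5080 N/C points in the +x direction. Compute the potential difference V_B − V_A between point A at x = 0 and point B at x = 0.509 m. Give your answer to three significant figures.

In a uniform field, potential decreases in the direction of E: V_B − V_A = −E·Δx.
V_B − V_A = −(5080 V/m)(0.509 m) = -2590 V.

-2590 V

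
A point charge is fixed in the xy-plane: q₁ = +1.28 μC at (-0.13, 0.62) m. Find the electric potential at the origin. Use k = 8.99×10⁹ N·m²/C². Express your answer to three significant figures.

Electric potential is a scalar, so the contributions from each charge add algebraically: V = Σ kqᵢ/rᵢ.
Distances from the field point to each charge: r₁ = 0.633 m.
V = k[(1.28×10⁻⁶)/(0.633)] = 1.82×10⁴ V.

1.82×10⁴ V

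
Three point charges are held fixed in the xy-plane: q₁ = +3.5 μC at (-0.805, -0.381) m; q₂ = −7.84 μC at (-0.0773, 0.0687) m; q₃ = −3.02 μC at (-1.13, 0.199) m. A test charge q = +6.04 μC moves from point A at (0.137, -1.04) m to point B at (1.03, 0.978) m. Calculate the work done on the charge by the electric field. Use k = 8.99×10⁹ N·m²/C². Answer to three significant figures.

The work done by the electric force is W_field = −ΔU = −q(V_B − V_A) = q(V_A − V_B).
At A: distances to the source charges are 1.15 m, 1.13 m, 1.77 m; V_A = Σ kqᵢ/rᵢ = -5.04×10⁴ V.
At B: distances to the source charges are 2.28 m, 1.43 m, 2.30 m; V_B = Σ kqᵢ/rᵢ = -4.72×10⁴ V.
ΔV = V_B − V_A = 3130 V.
W_field = −qΔV = −(6.04×10⁻⁶ C)(3130 V) = -0.0189 J.

-0.0189 J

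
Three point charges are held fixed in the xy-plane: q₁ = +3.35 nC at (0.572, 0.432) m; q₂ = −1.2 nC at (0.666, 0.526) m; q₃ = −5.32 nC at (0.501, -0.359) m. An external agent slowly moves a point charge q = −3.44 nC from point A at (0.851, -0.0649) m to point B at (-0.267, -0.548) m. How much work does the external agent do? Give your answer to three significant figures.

For quasistatic motion the external work equals the change in potential energy: W_ext = qΔV = q(V_B − V_A).
At A: distances to the source charges are 0.570 m, 0.619 m, 0.457 m; V_A = Σ kqᵢ/rᵢ = -69.2 V.
At B: distances to the source charges are 1.29 m, 1.42 m, 0.791 m; V_B = Σ kqᵢ/rᵢ = -44.7 V.
ΔV = V_B − V_A = 24.5 V.
W_ext = qΔV = (-3.44×10⁻⁹ C)(24.5 V) = -8.42×10⁻⁸ J.

-8.42×10⁻⁸ J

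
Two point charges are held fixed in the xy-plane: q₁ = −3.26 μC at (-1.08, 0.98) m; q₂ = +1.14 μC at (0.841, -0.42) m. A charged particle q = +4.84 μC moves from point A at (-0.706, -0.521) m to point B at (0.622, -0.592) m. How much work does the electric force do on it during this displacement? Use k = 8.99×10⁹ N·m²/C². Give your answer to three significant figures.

The work done by the electric force is W_field = −ΔU = −q(V_B − V_A) = q(V_A − V_B).
At A: distances to the source charges are 1.55 m, 1.55 m; V_A = Σ kqᵢ/rᵢ = -1.23×10⁴ V.
At B: distances to the source charges are 2.32 m, 0.278 m; V_B = Σ kqᵢ/rᵢ = 2.42×10⁴ V.
ΔV = V_B − V_A = 3.65×10⁴ V.
W_field = −qΔV = −(4.84×10⁻⁶ C)(3.65×10⁴ V) = -0.177 J.

-0.177 J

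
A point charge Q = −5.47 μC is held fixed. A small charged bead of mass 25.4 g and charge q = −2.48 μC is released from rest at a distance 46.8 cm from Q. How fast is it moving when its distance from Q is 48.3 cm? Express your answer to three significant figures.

Only the electrostatic force acts, so mechanical energy is conserved: ½mv² = U₁ − U₂ = kQq(1/r₁ − 1/r₂).
U₁ − U₂ = (8.99×10⁹ N·m²/C²)(-5.47×10⁻⁶ C)(-2.48×10⁻⁶ C)(1/0.468 − 1/0.483) = 8.09×10⁻³ J.
v = √(2·8.09×10⁻³/0.0254) = 0.798 m/s.

0.798 m/s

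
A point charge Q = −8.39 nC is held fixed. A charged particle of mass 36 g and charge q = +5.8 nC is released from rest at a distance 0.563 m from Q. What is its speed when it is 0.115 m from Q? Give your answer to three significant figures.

0.0130 m/s

Only the electrostatic force acts, so mechanical energy is conserved: ½mv² = U₁ − U₂ = kQq(1/r₁ − 1/r₂).
U₁ − U₂ = (8.99×10⁹ N·m²/C²)(-8.39×10⁻⁹ C)(5.80×10⁻⁹ C)(1/0.563 − 1/0.115) = 3.03×10⁻⁶ J.
v = √(2·3.03×10⁻⁶/0.0360) = 0.0130 m/s.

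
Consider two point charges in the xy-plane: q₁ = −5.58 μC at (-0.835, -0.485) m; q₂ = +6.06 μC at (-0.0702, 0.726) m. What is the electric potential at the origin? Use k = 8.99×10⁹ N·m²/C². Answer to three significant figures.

2.27×10⁴ V

Electric potential is a scalar, so the contributions from each charge add algebraically: V = Σ kqᵢ/rᵢ.
Distances from the field point to each charge: r₁ = 0.966 m, r₂ = 0.729 m.
V = k[(-5.58×10⁻⁶)/(0.966) + (6.06×10⁻⁶)/(0.729)] = 2.27×10⁴ V.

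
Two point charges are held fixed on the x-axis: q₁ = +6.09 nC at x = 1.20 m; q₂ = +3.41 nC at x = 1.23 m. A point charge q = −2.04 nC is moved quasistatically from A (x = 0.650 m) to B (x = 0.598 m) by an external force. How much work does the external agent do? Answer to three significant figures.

For quasistatic motion the external work equals the change in potential energy: W_ext = qΔV = q(V_B − V_A).
At A: distances to the source charges are 0.550 m, 0.580 m; V_A = Σ kqᵢ/rᵢ = 152 V.
At B: distances to the source charges are 0.602 m, 0.632 m; V_B = Σ kqᵢ/rᵢ = 139 V.
ΔV = V_B − V_A = -12.9 V.
W_ext = qΔV = (-2.04×10⁻⁹ C)(-12.9 V) = 2.64×10⁻⁸ J.

2.64×10⁻⁸ J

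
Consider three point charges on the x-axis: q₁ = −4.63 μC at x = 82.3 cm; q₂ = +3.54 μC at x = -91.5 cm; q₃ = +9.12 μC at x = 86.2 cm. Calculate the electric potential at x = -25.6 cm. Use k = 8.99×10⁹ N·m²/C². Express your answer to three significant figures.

The total potential is the scalar sum of each charge's contribution, V = Σ kqᵢ/rᵢ.
Distances from the field point to each charge: r₁ = 1.08 m, r₂ = 0.659 m, r₃ = 1.12 m.
V = k[(-4.63×10⁻⁶)/(1.08) + (3.54×10⁻⁶)/(0.659) + (9.12×10⁻⁶)/(1.12)] = 8.31×10⁴ V.

8.31×10⁴ V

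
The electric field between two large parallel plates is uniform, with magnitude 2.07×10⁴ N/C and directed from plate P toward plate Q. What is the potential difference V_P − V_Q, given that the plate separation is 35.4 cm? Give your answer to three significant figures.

In a uniform field, potential decreases in the direction of E: ΔV = −E·d for a displacement d parallel to E.
Going from Q to P is a displacement of 35.4 cm opposite to the field, so V_P − V_Q = +Ed = 7330 V.

7330 V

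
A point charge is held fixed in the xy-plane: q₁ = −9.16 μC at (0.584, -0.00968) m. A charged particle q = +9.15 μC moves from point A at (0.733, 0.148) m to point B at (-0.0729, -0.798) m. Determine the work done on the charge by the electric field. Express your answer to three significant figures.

-2.74 J

The work done by the electric force is W_field = −ΔU = −q(V_B − V_A) = q(V_A − V_B).
At A: distance to the source charge is 0.217 m; V_A = kq₁/r = -3.80×10⁵ V.
At B: distance to the source charge is 1.03 m; V_B = kq₁/r = -8.03×10⁴ V.
ΔV = V_B − V_A = 2.99×10⁵ V.
W_field = −qΔV = −(9.15×10⁻⁶ C)(2.99×10⁵ V) = -2.74 J.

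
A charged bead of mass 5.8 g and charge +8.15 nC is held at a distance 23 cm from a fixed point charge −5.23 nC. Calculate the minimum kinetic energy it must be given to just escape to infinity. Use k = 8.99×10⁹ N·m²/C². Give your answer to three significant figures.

1.67×10⁻⁶ J

To just escape, total mechanical energy must reach zero at infinity: ½mv²_min + U = 0, so ½mv²_min = −U = |kQq|/r.
|U| = |kQq|/r = (8.99×10⁹ N·m²/C²)(5.23×10⁻⁹)(8.15×10⁻⁹)/(0.230) = 1.67×10⁻⁶ J.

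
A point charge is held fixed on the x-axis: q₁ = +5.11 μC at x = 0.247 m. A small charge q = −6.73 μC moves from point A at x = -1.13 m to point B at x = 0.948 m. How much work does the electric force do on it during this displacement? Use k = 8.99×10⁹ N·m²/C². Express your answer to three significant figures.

0.217 J

The work done by the electric force is W_field = −ΔU = −q(V_B − V_A) = q(V_A − V_B).
At A: distance to the source charge is 1.38 m; V_A = kq₁/r = 3.34×10⁴ V.
At B: distance to the source charge is 0.701 m; V_B = kq₁/r = 6.55×10⁴ V.
ΔV = V_B − V_A = 3.22×10⁴ V.
W_field = −qΔV = −(-6.73×10⁻⁶ C)(3.22×10⁴ V) = 0.217 J.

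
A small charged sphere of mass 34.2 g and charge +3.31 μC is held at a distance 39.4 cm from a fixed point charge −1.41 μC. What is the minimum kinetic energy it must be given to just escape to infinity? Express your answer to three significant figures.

To just escape, total mechanical energy must reach zero at infinity: ½mv²_min + U = 0, so ½mv²_min = −U = |kQq|/r.
|U| = |kQq|/r = (8.99×10⁹ N·m²/C²)(1.41×10⁻⁶)(3.31×10⁻⁶)/(0.394) = 0.106 J.

0.106 J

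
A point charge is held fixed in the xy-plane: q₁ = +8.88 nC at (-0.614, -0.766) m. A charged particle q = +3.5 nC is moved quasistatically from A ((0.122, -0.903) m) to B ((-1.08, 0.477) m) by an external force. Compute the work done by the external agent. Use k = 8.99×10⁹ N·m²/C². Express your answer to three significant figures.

For quasistatic motion the external work equals the change in potential energy: W_ext = qΔV = q(V_B − V_A).
At A: distance to the source charge is 0.749 m; V_A = kq₁/r = 107 V.
At B: distance to the source charge is 1.33 m; V_B = kq₁/r = 60.1 V.
ΔV = V_B − V_A = -46.5 V.
W_ext = qΔV = (3.50×10⁻⁹ C)(-46.5 V) = -1.63×10⁻⁷ J.

-1.63×10⁻⁷ J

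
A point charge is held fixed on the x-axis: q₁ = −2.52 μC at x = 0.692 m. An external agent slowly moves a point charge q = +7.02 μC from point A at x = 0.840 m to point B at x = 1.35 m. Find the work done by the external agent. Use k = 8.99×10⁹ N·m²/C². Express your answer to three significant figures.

0.833 J

For quasistatic motion the external work equals the change in potential energy: W_ext = qΔV = q(V_B − V_A).
At A: distance to the source charge is 0.148 m; V_A = kq₁/r = -1.53×10⁵ V.
At B: distance to the source charge is 0.658 m; V_B = kq₁/r = -3.44×10⁴ V.
ΔV = V_B − V_A = 1.19×10⁵ V.
W_ext = qΔV = (7.02×10⁻⁶ C)(1.19×10⁵ V) = 0.833 J.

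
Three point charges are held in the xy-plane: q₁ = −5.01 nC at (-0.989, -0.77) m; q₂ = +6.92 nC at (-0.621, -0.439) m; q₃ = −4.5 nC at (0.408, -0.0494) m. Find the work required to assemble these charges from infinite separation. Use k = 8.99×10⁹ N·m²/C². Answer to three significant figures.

The work to assemble the configuration equals its total potential energy, U = Σ kqᵢqⱼ/rᵢⱼ over all pairs.
Pair separations: r₁₂ = 0.495 m, r₁₃ = 1.57 m, r₂₃ = 1.10 m.
U = (-6.30×10⁻⁷) + (1.29×10⁻⁷) + (-2.54×10⁻⁷) = -7.55×10⁻⁷ J.

-7.55×10⁻⁷ J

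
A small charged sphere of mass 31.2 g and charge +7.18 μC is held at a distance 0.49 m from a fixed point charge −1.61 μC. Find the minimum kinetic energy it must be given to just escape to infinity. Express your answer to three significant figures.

0.212 J

To just escape, total mechanical energy must reach zero at infinity: ½mv²_min + U = 0, so ½mv²_min = −U = |kQq|/r.
|U| = |kQq|/r = (8.99×10⁹ N·m²/C²)(1.61×10⁻⁶)(7.18×10⁻⁶)/(0.490) = 0.212 J.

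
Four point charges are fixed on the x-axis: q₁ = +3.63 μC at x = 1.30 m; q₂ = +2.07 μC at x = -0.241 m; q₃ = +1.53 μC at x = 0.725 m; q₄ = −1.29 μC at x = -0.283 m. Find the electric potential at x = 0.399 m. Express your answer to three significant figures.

The total potential is the scalar sum of each charge's contribution, V = Σ kqᵢ/rᵢ.
Distances from the field point to each charge: r₁ = 0.901 m, r₂ = 0.640 m, r₃ = 0.326 m, r₄ = 0.682 m.
V = k[(3.63×10⁻⁶)/(0.901) + (2.07×10⁻⁶)/(0.640) + (1.53×10⁻⁶)/(0.326) + (-1.29×10⁻⁶)/(0.682)] = 9.05×10⁴ V.

9.05×10⁴ V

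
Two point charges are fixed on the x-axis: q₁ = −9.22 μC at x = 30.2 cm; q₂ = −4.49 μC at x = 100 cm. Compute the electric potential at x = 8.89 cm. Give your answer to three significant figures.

-4.33×10⁵ V

Electric potential is a scalar, so the contributions from each charge add algebraically: V = Σ kqᵢ/rᵢ.
Distances from the field point to each charge: r₁ = 0.213 m, r₂ = 0.911 m.
V = k[(-9.22×10⁻⁶)/(0.213) + (-4.49×10⁻⁶)/(0.911)] = -4.33×10⁵ V.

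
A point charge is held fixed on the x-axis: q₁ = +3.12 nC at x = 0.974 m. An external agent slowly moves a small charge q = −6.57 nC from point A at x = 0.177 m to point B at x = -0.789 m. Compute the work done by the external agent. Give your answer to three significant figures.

For quasistatic motion the external work equals the change in potential energy: W_ext = qΔV = q(V_B − V_A).
At A: distance to the source charge is 0.797 m; V_A = kq₁/r = 35.2 V.
At B: distance to the source charge is 1.76 m; V_B = kq₁/r = 15.9 V.
ΔV = V_B − V_A = -19.3 V.
W_ext = qΔV = (-6.57×10⁻⁹ C)(-19.3 V) = 1.27×10⁻⁷ J.

1.27×10⁻⁷ J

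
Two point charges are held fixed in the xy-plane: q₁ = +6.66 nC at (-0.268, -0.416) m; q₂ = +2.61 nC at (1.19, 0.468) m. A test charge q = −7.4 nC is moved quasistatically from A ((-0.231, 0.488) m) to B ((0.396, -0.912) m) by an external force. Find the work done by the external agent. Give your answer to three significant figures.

For quasistatic motion the external work equals the change in potential energy: W_ext = qΔV = q(V_B − V_A).
At A: distances to the source charges are 0.905 m, 1.42 m; V_A = Σ kqᵢ/rᵢ = 82.7 V.
At B: distances to the source charges are 0.829 m, 1.59 m; V_B = Σ kqᵢ/rᵢ = 87.0 V.
ΔV = V_B − V_A = 4.29 V.
W_ext = qΔV = (-7.40×10⁻⁹ C)(4.29 V) = -3.18×10⁻⁸ J.

-3.18×10⁻⁸ J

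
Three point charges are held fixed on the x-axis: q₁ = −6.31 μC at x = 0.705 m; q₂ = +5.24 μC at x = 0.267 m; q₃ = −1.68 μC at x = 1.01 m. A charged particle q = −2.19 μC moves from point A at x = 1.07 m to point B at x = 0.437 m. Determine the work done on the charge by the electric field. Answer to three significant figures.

The work done by the electric force is W_field = −ΔU = −q(V_B − V_A) = q(V_A − V_B).
At A: distances to the source charges are 0.365 m, 0.803 m, 0.0600 m; V_A = Σ kqᵢ/rᵢ = -3.48×10⁵ V.
At B: distances to the source charges are 0.268 m, 0.170 m, 0.573 m; V_B = Σ kqᵢ/rᵢ = 3.91×10⁴ V.
ΔV = V_B − V_A = 3.88×10⁵ V.
W_field = −qΔV = −(-2.19×10⁻⁶ C)(3.88×10⁵ V) = 0.849 J.

0.849 J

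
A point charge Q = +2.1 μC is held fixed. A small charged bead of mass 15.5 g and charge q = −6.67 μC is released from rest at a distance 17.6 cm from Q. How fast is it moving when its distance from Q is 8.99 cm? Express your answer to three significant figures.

9.40 m/s

Only the electrostatic force acts, so mechanical energy is conserved: ½mv² = U₁ − U₂ = kQq(1/r₁ − 1/r₂).
U₁ − U₂ = (8.99×10⁹ N·m²/C²)(2.10×10⁻⁶ C)(-6.67×10⁻⁶ C)(1/0.176 − 1/0.0899) = 0.685 J.
v = √(2·0.685/0.0155) = 9.40 m/s.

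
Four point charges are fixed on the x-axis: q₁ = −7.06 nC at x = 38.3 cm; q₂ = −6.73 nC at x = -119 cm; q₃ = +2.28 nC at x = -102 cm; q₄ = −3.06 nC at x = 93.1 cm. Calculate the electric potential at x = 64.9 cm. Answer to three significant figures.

-357 V

Electric potential is a scalar, so the contributions from each charge add algebraically: V = Σ kqᵢ/rᵢ.
Distances from the field point to each charge: r₁ = 0.266 m, r₂ = 1.84 m, r₃ = 1.67 m, r₄ = 0.282 m.
V = k[(-7.06×10⁻⁹)/(0.266) + (-6.73×10⁻⁹)/(1.84) + (2.28×10⁻⁹)/(1.67) + (-3.06×10⁻⁹)/(0.282)] = -357 V.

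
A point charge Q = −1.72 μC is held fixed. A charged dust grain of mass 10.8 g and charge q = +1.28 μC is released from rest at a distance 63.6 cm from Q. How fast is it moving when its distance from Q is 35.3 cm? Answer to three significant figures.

2.15 m/s

Only the electrostatic force acts, so mechanical energy is conserved: ½mv² = U₁ − U₂ = kQq(1/r₁ − 1/r₂).
U₁ − U₂ = (8.99×10⁹ N·m²/C²)(-1.72×10⁻⁶ C)(1.28×10⁻⁶ C)(1/0.636 − 1/0.353) = 0.0249 J.
v = √(2·0.0249/0.0108) = 2.15 m/s.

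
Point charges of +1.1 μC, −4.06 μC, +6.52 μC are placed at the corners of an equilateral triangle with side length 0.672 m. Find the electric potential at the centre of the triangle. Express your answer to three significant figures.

The total potential is the scalar sum of each charge's contribution, V = Σ kqᵢ/rᵢ.
The distance from each vertex to the centroid is a/√3 = 0.388 m.
V = k[(1.10×10⁻⁶)/(0.388) + (-4.06×10⁻⁶)/(0.388) + (6.52×10⁻⁶)/(0.388)] = 8.25×10⁴ V.

8.25×10⁴ V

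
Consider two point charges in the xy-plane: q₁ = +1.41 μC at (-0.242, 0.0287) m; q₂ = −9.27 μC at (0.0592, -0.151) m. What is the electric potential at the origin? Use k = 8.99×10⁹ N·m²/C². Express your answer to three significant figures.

-4.62×10⁵ V

The total potential is the scalar sum of each charge's contribution, V = Σ kqᵢ/rᵢ.
Distances from the field point to each charge: r₁ = 0.244 m, r₂ = 0.162 m.
V = k[(1.41×10⁻⁶)/(0.244) + (-9.27×10⁻⁶)/(0.162)] = -4.62×10⁵ V.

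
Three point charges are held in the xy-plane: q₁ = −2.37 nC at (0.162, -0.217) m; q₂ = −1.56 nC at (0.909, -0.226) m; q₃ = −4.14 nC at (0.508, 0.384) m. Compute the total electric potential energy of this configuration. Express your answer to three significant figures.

2.51×10⁻⁷ J

The work to assemble the configuration equals its total potential energy, U = Σ kqᵢqⱼ/rᵢⱼ over all pairs.
Pair separations: r₁₂ = 0.747 m, r₁₃ = 0.693 m, r₂₃ = 0.730 m.
U = (4.45×10⁻⁸) + (1.27×10⁻⁷) + (7.95×10⁻⁸) = 2.51×10⁻⁷ J.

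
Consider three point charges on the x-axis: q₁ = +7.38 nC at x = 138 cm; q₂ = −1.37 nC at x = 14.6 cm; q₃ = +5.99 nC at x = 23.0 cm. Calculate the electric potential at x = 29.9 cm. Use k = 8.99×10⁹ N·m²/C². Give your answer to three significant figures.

The total potential is the scalar sum of each charge's contribution, V = Σ kqᵢ/rᵢ.
Distances from the field point to each charge: r₁ = 1.08 m, r₂ = 0.153 m, r₃ = 0.0690 m.
V = k[(7.38×10⁻⁹)/(1.08) + (-1.37×10⁻⁹)/(0.153) + (5.99×10⁻⁹)/(0.0690)] = 761 V.

761 V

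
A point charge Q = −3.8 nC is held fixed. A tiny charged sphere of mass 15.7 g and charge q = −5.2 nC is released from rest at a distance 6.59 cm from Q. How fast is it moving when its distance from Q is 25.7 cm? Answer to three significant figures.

Only the electrostatic force acts, so mechanical energy is conserved: ½mv² = U₁ − U₂ = kQq(1/r₁ − 1/r₂).
U₁ − U₂ = (8.99×10⁹ N·m²/C²)(-3.80×10⁻⁹ C)(-5.20×10⁻⁹ C)(1/0.0659 − 1/0.257) = 2.00×10⁻⁶ J.
v = √(2·2.00×10⁻⁶/0.0157) = 0.0160 m/s.

0.0160 m/s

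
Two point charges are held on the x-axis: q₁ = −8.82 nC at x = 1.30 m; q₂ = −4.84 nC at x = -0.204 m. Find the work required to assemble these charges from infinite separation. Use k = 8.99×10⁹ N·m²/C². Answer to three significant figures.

The assembly work is the sum of pairwise potential energies, U = Σ_{i<j} kqᵢqⱼ/rᵢⱼ.
Pair separations: r₁₂ = 1.50 m.
U = (2.55×10⁻⁷) = 2.55×10⁻⁷ J.

2.55×10⁻⁷ J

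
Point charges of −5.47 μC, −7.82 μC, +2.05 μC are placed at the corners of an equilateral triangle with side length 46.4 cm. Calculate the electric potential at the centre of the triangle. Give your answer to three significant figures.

-3.77×10⁵ V

Electric potential is a scalar, so the contributions from each charge add algebraically: V = Σ kqᵢ/rᵢ.
The distance from each vertex to the centroid is a/√3 = 0.268 m.
V = k[(-5.47×10⁻⁶)/(0.268) + (-7.82×10⁻⁶)/(0.268) + (2.05×10⁻⁶)/(0.268)] = -3.77×10⁵ V.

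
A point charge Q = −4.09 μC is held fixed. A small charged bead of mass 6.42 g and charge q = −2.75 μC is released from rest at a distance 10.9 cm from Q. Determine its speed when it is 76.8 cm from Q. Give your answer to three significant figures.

Only the electrostatic force acts, so mechanical energy is conserved: ½mv² = U₁ − U₂ = kQq(1/r₁ − 1/r₂).
U₁ − U₂ = (8.99×10⁹ N·m²/C²)(-4.09×10⁻⁶ C)(-2.75×10⁻⁶ C)(1/0.109 − 1/0.768) = 0.796 J.
v = √(2·0.796/6.42×10⁻³) = 15.7 m/s.

15.7 m/s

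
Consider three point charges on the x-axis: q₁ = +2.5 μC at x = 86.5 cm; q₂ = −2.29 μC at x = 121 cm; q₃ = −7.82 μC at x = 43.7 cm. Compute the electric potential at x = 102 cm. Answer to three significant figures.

The total potential is the scalar sum of each charge's contribution, V = Σ kqᵢ/rᵢ.
Distances from the field point to each charge: r₁ = 0.155 m, r₂ = 0.190 m, r₃ = 0.583 m.
V = k[(2.50×10⁻⁶)/(0.155) + (-2.29×10⁻⁶)/(0.190) + (-7.82×10⁻⁶)/(0.583)] = -8.39×10⁴ V.

-8.39×10⁴ V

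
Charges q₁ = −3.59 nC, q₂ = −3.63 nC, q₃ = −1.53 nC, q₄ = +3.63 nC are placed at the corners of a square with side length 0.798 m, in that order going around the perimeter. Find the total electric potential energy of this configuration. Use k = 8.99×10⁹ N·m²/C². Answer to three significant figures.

The assembly work is the sum of pairwise potential energies, U = Σ_{i<j} kqᵢqⱼ/rᵢⱼ.
The four side pairs have separation 0.798 m and the two diagonal pairs 1.13 m.
Summing all 6 pair terms gives U = -6.12×10⁻⁸ J.

-6.12×10⁻⁸ J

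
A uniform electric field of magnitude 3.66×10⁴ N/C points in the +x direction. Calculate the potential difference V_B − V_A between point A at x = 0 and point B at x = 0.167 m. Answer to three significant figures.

In a uniform field, potential decreases in the direction of E: V_B − V_A = −E·Δx.
V_B − V_A = −(3.66×10⁴ V/m)(0.167 m) = -6110 V.

-6110 V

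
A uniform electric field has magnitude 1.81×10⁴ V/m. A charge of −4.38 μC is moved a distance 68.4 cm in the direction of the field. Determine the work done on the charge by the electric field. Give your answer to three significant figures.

-0.0542 J

The potential change for a displacement 68.4 cm in the direction of the field is ΔV = −Ed = -1.24×10⁴ V.
W_field = −qΔV = -0.0542 J.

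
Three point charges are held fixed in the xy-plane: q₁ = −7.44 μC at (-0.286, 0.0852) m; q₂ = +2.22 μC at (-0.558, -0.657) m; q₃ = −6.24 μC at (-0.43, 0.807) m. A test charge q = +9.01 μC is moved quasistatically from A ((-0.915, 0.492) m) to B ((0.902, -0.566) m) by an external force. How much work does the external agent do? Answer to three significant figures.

For quasistatic motion the external work equals the change in potential energy: W_ext = qΔV = q(V_B − V_A).
At A: distances to the source charges are 0.749 m, 1.20 m, 0.578 m; V_A = Σ kqᵢ/rᵢ = -1.70×10⁵ V.
At B: distances to the source charges are 1.35 m, 1.46 m, 1.91 m; V_B = Σ kqᵢ/rᵢ = -6.51×10⁴ V.
ΔV = V_B − V_A = 1.05×10⁵ V.
W_ext = qΔV = (9.01×10⁻⁶ C)(1.05×10⁵ V) = 0.943 J.

0.943 J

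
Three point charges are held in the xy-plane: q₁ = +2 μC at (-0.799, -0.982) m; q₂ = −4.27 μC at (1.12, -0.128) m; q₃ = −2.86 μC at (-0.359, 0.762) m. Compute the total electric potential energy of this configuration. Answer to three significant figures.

The work to assemble the configuration equals its total potential energy, U = Σ kqᵢqⱼ/rᵢⱼ over all pairs.
Pair separations: r₁₂ = 2.10 m, r₁₃ = 1.80 m, r₂₃ = 1.73 m.
U = (-0.0366) + (-0.0286) + (0.0636) = -1.54×10⁻³ J.

-1.54×10⁻³ J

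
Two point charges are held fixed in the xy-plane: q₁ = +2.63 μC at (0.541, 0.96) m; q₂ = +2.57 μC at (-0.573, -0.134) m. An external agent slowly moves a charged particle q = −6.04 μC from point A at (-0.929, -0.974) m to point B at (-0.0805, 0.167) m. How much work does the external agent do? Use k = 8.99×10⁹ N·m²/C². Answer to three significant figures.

-0.172 J

For quasistatic motion the external work equals the change in potential energy: W_ext = qΔV = q(V_B − V_A).
At A: distances to the source charges are 2.43 m, 0.912 m; V_A = Σ kqᵢ/rᵢ = 3.51×10⁴ V.
At B: distances to the source charges are 1.01 m, 0.577 m; V_B = Σ kqᵢ/rᵢ = 6.35×10⁴ V.
ΔV = V_B − V_A = 2.84×10⁴ V.
W_ext = qΔV = (-6.04×10⁻⁶ C)(2.84×10⁴ V) = -0.172 J.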